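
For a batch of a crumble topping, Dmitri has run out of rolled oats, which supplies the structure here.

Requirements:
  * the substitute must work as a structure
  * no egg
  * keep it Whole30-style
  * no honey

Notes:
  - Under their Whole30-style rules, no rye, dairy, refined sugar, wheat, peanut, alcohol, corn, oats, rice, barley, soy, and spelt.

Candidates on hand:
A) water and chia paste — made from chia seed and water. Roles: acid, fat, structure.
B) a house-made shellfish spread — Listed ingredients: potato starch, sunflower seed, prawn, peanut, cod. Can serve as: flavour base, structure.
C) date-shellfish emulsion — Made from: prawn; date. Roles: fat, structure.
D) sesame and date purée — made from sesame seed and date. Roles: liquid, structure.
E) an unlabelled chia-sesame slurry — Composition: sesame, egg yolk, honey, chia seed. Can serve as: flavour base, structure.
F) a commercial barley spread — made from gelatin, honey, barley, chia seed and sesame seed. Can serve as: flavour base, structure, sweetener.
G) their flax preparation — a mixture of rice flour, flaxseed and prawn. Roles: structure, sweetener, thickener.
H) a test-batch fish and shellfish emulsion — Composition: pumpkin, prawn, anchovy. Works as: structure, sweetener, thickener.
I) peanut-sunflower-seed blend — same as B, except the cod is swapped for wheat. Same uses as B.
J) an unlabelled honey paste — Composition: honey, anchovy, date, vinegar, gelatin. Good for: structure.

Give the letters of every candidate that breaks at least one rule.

B, E, F, G, I, J

A: only chia seed and water; none excluded — OK
B: has peanut, so not Whole30-style — no
C: only prawn and date; none excluded — OK
D: Whole30-style, no honey — OK
E: has egg yolk, so not egg-free; has honey, so not honey-free — no
F: has barley, so not Whole30-style; has honey, so not honey-free — reject
G: has rice flour, so not Whole30-style — no
H: works as a structure, no egg, Whole30-style — valid
I: has peanut, so not Whole30-style — out
J: has honey, so not honey-free — no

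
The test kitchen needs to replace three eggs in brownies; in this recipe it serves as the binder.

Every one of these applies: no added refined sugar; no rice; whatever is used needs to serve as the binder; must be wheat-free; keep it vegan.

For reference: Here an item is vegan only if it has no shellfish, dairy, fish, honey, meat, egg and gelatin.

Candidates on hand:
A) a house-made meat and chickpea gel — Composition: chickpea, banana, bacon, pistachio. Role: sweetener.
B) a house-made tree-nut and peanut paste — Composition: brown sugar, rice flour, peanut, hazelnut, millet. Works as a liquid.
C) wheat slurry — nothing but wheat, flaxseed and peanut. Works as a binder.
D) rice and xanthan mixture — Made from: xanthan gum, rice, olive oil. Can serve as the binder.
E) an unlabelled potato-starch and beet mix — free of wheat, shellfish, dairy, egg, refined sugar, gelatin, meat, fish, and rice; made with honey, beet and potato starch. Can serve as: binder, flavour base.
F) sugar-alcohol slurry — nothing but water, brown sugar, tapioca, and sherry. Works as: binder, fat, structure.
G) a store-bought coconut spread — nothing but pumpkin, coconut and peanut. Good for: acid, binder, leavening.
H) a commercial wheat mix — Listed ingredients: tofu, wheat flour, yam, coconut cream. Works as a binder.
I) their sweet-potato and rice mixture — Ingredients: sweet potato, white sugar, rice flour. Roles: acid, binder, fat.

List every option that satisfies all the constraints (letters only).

A: not usable as a binder; has bacon, so not vegan — out
B: not usable as a binder; has brown sugar, so not no-added-sugar (and 1 more) — reject
C: has wheat, so not wheat-free — out
D: has rice, so not rice-free — reject
E: has honey, so not vegan — out
F: has brown sugar, so not no-added-sugar — reject
G: works as a binder, vegan, no rice — keep
H: has wheat flour, so not wheat-free — out
I: has white sugar, so not no-added-sugar; has rice flour, so not rice-free — no

G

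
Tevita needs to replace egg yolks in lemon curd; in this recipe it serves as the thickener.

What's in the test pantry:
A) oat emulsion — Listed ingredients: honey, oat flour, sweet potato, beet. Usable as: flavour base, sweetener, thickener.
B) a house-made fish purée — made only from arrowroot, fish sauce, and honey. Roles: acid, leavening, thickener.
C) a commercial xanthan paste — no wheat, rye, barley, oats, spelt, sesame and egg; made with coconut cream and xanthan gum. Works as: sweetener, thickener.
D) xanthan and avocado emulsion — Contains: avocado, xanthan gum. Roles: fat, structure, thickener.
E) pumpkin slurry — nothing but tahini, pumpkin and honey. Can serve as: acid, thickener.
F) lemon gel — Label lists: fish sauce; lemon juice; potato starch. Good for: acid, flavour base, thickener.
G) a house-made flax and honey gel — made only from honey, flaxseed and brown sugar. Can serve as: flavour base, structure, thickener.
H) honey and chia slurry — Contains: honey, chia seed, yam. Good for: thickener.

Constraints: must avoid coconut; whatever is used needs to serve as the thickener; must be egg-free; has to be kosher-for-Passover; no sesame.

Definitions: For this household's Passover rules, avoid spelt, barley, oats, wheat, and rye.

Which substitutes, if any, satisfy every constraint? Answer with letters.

B, D, F, G, H

A: has oat flour, so not kosher-for-Passover — reject
B: no egg, no sesame — OK
C: has coconut cream, so not coconut-free — no
D: only avocado and xanthan gum; none excluded — OK
E: has tahini, so not sesame-free — no
F: every rule checks out — OK
G: works as a thickener, no sesame, kosher-for-Passover — keep
H: no sesame, no coconut — keep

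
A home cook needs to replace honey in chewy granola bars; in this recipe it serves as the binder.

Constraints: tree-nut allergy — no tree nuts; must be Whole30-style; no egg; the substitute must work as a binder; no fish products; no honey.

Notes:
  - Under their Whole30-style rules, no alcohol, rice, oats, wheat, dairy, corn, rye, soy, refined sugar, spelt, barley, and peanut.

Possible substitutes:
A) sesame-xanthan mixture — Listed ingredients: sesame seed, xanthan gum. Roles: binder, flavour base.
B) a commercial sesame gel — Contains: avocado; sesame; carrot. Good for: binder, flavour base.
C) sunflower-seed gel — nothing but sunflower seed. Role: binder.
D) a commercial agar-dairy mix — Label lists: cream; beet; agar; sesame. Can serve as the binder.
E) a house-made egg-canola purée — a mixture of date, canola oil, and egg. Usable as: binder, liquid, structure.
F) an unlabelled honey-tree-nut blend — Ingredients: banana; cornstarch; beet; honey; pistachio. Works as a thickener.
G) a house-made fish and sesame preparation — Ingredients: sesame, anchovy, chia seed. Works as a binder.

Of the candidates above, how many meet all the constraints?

3

A: all constraints satisfied — keep
B: only sesame, avocado, and carrot; none excluded — valid
C: only sunflower seed; none excluded — OK
D: has cream, so not Whole30-style — reject
E: has egg, so not egg-free — reject
F: not usable as a binder; has cornstarch, so not Whole30-style (and 2 more) — reject
G: has anchovy, so not fish-free — reject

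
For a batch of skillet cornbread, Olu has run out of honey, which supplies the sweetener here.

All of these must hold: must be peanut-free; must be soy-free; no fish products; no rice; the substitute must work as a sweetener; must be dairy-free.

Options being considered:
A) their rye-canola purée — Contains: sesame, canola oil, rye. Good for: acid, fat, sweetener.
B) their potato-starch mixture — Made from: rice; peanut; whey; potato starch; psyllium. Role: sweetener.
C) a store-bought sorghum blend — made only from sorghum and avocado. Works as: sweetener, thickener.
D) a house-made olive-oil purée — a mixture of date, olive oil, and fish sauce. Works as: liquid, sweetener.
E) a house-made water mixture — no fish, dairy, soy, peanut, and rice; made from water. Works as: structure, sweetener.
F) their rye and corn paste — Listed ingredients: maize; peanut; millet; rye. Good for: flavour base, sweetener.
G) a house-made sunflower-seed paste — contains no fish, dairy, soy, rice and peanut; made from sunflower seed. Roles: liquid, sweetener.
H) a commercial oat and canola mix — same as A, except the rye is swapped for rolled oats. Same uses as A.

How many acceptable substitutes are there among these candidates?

5

A: only rye, sesame, and canola oil; none excluded — OK
B: has whey, so not dairy-free; has peanut, so not peanut-free (and 1 more) — out
C: only sorghum and avocado; none excluded — OK
D: has fish sauce, so not fish-free — out
E: no soy, no rice — keep
F: has peanut, so not peanut-free — out
G: no soy, no rice — keep
H: only rolled oats, sesame, and canola oil; none excluded — keep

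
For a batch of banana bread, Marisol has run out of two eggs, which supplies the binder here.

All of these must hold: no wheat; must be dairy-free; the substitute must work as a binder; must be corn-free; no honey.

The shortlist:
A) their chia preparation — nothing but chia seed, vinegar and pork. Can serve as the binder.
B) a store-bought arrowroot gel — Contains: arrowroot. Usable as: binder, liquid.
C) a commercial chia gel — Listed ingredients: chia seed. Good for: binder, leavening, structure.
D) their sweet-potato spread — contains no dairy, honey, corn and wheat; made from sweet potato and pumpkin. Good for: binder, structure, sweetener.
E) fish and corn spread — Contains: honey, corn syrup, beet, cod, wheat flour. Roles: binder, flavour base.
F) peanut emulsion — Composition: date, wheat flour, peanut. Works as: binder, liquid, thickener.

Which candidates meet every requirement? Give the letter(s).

A: works as a binder, no dairy, no corn — valid
B: only arrowroot; none excluded — keep
C: only chia seed; none excluded — valid
D: works as a binder, no dairy, no honey — keep
E: has honey, so not honey-free; has wheat flour, so not wheat-free (and 1 more) — out
F: has wheat flour, so not wheat-free — no

A, B, C, D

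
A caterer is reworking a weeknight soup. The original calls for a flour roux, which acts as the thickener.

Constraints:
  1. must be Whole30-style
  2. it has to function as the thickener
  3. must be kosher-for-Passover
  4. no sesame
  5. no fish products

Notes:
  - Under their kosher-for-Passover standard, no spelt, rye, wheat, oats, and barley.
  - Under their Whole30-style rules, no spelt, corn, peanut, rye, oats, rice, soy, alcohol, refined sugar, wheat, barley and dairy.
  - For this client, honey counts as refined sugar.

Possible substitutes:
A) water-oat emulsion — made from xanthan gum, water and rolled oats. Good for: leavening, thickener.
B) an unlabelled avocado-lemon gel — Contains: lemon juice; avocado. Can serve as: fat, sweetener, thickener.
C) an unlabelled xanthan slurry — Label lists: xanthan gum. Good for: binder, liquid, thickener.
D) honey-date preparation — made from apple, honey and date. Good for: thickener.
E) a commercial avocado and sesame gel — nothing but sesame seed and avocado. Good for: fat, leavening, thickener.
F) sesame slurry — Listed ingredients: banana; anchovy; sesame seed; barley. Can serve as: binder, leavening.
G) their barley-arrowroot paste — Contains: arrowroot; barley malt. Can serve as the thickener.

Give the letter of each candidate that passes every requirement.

B, C

A: has rolled oats, so not kosher-for-Passover; has rolled oats, so not Whole30-style — out
B: works as a thickener, no fish, Whole30-style — OK
C: all constraints satisfied — OK
D: has honey, so not Whole30-style — no
E: has sesame seed, so not sesame-free — no
F: not usable as a thickener; has barley, so not kosher-for-Passover (and 3 more) — reject
G: has barley malt, so not kosher-for-Passover; has barley malt, so not Whole30-style — no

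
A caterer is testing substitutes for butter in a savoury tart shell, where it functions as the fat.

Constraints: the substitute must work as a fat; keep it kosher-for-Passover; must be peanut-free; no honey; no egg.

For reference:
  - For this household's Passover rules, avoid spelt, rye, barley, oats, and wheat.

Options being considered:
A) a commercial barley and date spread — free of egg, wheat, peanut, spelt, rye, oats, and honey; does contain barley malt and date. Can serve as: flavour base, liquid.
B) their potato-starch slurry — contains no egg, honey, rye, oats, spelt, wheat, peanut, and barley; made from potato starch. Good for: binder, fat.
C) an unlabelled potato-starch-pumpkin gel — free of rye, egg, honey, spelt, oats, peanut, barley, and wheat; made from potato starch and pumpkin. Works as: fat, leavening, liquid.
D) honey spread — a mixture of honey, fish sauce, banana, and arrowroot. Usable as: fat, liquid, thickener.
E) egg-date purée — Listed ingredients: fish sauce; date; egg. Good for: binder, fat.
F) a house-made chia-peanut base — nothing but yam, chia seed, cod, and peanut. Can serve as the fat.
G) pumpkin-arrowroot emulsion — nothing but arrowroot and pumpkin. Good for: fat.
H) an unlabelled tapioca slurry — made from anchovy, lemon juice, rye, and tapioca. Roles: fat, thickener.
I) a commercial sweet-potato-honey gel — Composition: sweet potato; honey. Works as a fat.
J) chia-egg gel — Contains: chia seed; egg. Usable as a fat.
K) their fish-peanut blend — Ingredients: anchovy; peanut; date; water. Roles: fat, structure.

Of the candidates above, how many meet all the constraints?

A: not usable as a fat; has barley malt, so not kosher-for-Passover — no
B: every rule checks out — valid
C: no honey, no egg — valid
D: has honey, so not honey-free — out
E: has egg, so not egg-free — reject
F: has peanut, so not peanut-free — no
G: only pumpkin and arrowroot; none excluded — keep
H: has rye, so not kosher-for-Passover — out
I: has honey, so not honey-free — no
J: has egg, so not egg-free — no
K: has peanut, so not peanut-free — no

3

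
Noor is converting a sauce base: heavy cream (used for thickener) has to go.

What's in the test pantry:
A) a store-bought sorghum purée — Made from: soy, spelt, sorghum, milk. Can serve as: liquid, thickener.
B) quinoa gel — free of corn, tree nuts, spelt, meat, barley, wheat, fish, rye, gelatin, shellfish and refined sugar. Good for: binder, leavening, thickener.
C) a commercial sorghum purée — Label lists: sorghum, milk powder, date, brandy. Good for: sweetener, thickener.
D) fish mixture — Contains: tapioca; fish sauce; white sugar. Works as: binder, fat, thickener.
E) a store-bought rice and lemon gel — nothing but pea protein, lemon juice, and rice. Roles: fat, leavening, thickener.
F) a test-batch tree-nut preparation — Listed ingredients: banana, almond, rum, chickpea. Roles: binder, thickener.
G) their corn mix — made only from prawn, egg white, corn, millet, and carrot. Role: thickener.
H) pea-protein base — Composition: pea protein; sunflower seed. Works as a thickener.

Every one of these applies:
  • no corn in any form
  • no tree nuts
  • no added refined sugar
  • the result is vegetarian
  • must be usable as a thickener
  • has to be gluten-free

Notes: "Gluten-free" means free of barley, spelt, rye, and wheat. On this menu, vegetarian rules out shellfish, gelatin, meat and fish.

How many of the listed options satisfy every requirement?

A: has spelt, so not gluten-free — reject
B: every rule checks out — OK
C: nothing on the exclusion list — keep
D: has fish sauce, so not vegetarian; has white sugar, so not no-added-sugar — out
E: all constraints satisfied — keep
F: has almond, so not tree-nut-free — reject
G: has prawn, so not vegetarian; has corn, so not corn-free — no
H: only sunflower seed and pea protein; none excluded — valid

4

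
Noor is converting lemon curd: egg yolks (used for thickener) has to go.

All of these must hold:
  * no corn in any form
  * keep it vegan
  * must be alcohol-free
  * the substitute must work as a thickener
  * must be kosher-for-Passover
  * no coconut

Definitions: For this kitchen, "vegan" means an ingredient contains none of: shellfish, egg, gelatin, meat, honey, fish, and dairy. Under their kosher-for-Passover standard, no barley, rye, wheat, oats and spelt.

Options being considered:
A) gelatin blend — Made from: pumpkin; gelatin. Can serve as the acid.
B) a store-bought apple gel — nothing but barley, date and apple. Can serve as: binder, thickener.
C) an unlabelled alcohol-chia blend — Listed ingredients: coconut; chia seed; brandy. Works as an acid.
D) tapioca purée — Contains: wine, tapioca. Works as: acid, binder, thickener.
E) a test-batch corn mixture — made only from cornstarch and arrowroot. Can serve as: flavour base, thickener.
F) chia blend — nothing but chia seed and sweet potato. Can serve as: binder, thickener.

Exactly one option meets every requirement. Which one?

A: not usable as a thickener; has gelatin, so not vegan — out
B: has barley, so not kosher-for-Passover — no
C: not usable as a thickener; has coconut, so not coconut-free (and 1 more) — reject
D: has wine, so not alcohol-free — reject
E: has cornstarch, so not corn-free — out
F: every rule checks out — valid

F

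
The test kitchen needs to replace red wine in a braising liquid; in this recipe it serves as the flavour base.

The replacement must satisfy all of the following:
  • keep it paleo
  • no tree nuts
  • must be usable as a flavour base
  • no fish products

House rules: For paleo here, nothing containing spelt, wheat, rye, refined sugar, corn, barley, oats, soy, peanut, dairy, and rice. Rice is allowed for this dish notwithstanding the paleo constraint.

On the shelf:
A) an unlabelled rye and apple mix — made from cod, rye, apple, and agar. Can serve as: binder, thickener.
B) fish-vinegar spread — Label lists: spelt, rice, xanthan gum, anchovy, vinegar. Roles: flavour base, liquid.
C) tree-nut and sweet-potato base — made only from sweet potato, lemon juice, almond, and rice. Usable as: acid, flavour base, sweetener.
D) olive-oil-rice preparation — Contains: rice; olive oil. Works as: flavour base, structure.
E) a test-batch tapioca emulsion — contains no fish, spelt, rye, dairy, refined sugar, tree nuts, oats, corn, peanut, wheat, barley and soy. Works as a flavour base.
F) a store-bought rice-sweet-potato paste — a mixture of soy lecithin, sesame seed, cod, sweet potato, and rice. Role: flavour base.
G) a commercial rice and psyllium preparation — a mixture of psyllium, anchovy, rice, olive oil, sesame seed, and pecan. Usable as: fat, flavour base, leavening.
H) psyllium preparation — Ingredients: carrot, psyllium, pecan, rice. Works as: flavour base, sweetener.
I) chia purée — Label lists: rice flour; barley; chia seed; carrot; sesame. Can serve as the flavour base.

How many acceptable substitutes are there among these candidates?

A: not usable as a flavour base; has rye, so not paleo (and 1 more) — out
B: has spelt, so not paleo; has anchovy, so not fish-free — no
C: has almond, so not tree-nut-free — reject
D: rice is permitted under the paleo carve-out; nothing else excluded — OK
E: no fish, no tree nuts — valid
F: has soy lecithin, so not paleo; has cod, so not fish-free — reject
G: has anchovy, so not fish-free; has pecan, so not tree-nut-free — out
H: has pecan, so not tree-nut-free — no
I: has barley, so not paleo — no

2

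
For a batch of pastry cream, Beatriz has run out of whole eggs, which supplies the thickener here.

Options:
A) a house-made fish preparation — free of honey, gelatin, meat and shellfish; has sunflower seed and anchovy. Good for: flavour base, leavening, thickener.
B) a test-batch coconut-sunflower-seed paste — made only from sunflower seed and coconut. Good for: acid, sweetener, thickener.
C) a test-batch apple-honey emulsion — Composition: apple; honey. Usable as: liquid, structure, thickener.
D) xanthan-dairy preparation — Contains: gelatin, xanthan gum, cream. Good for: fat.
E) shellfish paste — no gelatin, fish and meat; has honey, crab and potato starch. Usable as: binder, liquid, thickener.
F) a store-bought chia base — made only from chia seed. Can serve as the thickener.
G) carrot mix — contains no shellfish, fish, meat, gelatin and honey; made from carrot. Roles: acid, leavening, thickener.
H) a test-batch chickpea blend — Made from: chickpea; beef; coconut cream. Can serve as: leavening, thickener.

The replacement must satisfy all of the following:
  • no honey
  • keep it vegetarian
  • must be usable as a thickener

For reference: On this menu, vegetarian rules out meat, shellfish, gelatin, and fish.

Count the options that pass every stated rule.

3

A: has anchovy, so not vegetarian — reject
B: nothing on the exclusion list — keep
C: has honey, so not honey-free — out
D: not usable as a thickener; has gelatin, so not vegetarian — out
E: has crab, so not vegetarian; has honey, so not honey-free — out
F: all constraints satisfied — OK
G: vegetarian, no honey — keep
H: has beef, so not vegetarian — out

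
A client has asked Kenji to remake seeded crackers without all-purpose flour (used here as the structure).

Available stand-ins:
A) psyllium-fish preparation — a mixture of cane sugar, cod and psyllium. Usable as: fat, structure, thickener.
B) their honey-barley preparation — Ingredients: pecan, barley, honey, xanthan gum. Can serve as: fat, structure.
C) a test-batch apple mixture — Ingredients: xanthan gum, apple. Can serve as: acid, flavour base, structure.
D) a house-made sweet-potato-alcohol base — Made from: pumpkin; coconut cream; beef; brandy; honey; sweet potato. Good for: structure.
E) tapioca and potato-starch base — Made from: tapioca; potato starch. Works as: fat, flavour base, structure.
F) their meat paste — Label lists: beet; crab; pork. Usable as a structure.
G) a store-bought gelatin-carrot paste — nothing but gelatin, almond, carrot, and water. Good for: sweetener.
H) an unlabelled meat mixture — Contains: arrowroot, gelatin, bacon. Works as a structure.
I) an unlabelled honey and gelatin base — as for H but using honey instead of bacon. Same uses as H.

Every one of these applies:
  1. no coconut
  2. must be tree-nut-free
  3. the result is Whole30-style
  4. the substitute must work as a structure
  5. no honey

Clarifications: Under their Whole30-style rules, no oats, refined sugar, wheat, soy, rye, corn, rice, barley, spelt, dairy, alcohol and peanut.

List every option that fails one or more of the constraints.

A: has cane sugar, so not Whole30-style — out
B: has barley, so not Whole30-style; has honey, so not honey-free (and 1 more) — reject
C: every rule checks out — keep
D: has brandy, so not Whole30-style; has honey, so not honey-free (and 1 more) — reject
E: no tree nuts, Whole30-style — keep
F: only pork, crab and beet; none excluded — keep
G: not usable as a structure; has almond, so not tree-nut-free — reject
H: all constraints satisfied — valid
I: has honey, so not honey-free — reject

A, B, D, G, I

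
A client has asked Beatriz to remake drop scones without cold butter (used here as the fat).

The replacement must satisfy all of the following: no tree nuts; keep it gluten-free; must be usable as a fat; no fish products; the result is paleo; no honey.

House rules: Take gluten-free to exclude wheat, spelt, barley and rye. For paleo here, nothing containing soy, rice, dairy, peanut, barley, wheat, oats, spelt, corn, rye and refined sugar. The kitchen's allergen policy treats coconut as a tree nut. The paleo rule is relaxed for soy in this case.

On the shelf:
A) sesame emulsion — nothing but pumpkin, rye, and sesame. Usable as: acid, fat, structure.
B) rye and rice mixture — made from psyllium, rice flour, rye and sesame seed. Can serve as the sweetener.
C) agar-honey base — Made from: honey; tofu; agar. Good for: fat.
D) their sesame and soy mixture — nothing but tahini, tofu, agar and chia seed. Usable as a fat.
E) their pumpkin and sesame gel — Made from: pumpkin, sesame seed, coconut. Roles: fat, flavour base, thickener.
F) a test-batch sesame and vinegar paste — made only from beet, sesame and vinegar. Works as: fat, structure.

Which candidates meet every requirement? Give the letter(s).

D, F

A: has rye, so not gluten-free; has rye, so not paleo — no
B: not usable as a fat; has rye, so not gluten-free (and 1 more) — no
C: has honey, so not honey-free — no
D: soy is permitted under the paleo carve-out; nothing else excluded — keep
E: has coconut, so not tree-nut-free — no
F: only sesame, vinegar, and beet; none excluded — keep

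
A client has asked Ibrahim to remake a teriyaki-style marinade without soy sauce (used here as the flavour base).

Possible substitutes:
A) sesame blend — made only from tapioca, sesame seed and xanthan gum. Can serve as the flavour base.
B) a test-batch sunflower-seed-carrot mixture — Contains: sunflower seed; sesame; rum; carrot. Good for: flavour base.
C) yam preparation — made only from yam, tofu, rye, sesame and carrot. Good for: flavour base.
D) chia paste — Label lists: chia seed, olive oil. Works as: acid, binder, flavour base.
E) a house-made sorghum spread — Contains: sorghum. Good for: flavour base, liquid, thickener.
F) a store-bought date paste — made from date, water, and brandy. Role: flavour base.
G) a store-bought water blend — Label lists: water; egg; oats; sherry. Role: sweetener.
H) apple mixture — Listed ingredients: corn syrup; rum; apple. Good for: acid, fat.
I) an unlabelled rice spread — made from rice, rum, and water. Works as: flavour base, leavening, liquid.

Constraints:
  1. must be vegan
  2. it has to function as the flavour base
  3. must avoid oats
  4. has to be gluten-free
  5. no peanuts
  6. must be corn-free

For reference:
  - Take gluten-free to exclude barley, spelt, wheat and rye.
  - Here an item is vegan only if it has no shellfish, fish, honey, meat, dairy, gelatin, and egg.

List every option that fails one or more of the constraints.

C, G, H

A: every rule checks out — valid
B: nothing on the exclusion list — OK
C: has rye, so not gluten-free — no
D: no peanut, vegan — OK
E: all constraints satisfied — keep
F: nothing on the exclusion list — valid
G: not usable as a flavour base; has egg, so not vegan (and 1 more) — no
H: not usable as a flavour base; has corn syrup, so not corn-free — reject
I: only rum, rice and water; none excluded — keep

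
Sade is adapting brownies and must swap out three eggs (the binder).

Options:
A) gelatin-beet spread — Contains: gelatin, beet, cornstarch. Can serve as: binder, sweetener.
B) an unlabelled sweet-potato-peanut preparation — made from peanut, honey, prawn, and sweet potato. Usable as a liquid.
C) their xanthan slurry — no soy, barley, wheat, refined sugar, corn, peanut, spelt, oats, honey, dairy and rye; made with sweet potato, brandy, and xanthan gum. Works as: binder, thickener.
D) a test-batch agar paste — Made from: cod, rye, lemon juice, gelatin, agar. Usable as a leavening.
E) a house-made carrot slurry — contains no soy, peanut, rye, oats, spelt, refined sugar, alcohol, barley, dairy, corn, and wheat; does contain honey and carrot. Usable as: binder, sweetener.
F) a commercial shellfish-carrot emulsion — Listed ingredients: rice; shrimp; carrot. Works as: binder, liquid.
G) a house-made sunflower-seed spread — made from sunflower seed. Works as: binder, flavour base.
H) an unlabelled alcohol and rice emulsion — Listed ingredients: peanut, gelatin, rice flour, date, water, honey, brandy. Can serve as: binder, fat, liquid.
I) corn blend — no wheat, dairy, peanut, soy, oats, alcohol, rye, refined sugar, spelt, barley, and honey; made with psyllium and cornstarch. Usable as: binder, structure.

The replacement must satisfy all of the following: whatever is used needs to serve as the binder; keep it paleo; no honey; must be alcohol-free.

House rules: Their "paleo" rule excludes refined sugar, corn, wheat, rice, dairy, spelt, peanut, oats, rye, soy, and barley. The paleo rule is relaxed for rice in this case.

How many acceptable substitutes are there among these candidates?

2

A: has cornstarch, so not paleo — out
B: not usable as a binder; has peanut, so not paleo (and 1 more) — out
C: has brandy, so not alcohol-free — no
D: not usable as a binder; has rye, so not paleo — out
E: has honey, so not honey-free — reject
F: rice is permitted under the paleo carve-out; nothing else excluded — valid
G: works as a binder, no alcohol, no honey — valid
H: has peanut, so not paleo; has honey, so not honey-free (and 1 more) — no
I: has cornstarch, so not paleo — reject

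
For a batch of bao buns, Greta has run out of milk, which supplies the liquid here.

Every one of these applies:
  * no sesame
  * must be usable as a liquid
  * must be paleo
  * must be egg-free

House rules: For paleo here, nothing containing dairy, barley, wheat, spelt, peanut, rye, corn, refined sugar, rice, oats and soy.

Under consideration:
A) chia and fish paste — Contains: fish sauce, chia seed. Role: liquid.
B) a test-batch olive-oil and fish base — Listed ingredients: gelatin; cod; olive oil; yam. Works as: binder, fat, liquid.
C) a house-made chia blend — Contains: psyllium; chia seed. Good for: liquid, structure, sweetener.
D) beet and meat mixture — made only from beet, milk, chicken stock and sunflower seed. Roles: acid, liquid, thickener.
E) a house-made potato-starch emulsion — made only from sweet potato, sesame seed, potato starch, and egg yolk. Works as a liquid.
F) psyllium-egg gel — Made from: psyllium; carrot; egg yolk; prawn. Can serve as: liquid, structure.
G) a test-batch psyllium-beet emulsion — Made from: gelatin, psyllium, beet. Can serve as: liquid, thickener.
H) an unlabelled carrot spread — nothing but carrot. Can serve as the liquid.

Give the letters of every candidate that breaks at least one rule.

D, E, F

A: only fish sauce and chia seed; none excluded — keep
B: works as a liquid, paleo, no egg — valid
C: only chia seed and psyllium; none excluded — valid
D: has milk, so not paleo — out
E: has sesame seed, so not sesame-free; has egg yolk, so not egg-free — reject
F: has egg yolk, so not egg-free — out
G: nothing on the exclusion list — OK
H: only carrot; none excluded — keep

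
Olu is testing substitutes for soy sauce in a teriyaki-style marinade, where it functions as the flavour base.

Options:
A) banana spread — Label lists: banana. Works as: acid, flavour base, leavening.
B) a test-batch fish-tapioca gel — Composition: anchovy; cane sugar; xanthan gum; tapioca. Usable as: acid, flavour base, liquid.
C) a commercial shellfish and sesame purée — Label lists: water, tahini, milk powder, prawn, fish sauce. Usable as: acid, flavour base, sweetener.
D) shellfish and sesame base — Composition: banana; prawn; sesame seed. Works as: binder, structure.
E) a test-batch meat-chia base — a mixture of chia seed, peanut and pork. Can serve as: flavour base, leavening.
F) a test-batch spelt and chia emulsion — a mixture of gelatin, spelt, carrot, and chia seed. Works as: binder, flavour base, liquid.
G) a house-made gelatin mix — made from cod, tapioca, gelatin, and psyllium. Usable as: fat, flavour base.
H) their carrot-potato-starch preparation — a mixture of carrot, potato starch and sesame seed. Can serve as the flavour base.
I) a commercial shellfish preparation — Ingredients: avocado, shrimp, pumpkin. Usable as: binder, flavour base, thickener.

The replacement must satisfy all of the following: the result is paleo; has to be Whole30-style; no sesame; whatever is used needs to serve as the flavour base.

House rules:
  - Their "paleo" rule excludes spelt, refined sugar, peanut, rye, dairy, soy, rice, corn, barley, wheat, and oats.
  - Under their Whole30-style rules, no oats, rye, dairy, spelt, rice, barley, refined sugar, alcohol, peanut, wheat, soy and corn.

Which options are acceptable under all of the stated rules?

A, G, I

A: all constraints satisfied — valid
B: has cane sugar, so not paleo; has cane sugar, so not Whole30-style — out
C: has milk powder, so not paleo; has milk powder, so not Whole30-style (and 1 more) — reject
D: not usable as a flavour base; has sesame seed, so not sesame-free — out
E: has peanut, so not paleo; has peanut, so not Whole30-style — reject
F: has spelt, so not paleo; has spelt, so not Whole30-style — reject
G: cod and gelatin etc. — none of it excluded — valid
H: has sesame seed, so not sesame-free — reject
I: only shrimp, pumpkin, and avocado; none excluded — OK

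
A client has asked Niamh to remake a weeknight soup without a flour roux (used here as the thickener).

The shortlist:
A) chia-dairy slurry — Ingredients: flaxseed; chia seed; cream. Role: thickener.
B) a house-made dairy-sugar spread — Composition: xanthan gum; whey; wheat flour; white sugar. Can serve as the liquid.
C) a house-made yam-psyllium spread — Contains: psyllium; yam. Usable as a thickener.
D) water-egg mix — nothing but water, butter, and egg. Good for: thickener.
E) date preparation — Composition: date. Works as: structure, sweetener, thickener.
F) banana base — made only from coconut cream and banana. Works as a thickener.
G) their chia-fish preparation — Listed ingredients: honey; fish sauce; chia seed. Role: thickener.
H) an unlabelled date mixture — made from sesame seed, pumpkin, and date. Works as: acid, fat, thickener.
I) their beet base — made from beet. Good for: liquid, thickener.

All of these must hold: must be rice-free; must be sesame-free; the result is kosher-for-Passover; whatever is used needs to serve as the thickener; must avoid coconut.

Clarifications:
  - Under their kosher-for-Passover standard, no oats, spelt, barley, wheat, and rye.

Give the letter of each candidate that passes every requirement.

A, C, D, E, G, I

A: nothing on the exclusion list — OK
B: not usable as a thickener; has wheat flour, so not kosher-for-Passover — out
C: only psyllium and yam; none excluded — valid
D: only butter, egg, and water; none excluded — valid
E: works as a thickener, no coconut, no rice — valid
F: has coconut cream, so not coconut-free — no
G: every rule checks out — OK
H: has sesame seed, so not sesame-free — reject
I: works as a thickener, kosher-for-Passover, no sesame — valid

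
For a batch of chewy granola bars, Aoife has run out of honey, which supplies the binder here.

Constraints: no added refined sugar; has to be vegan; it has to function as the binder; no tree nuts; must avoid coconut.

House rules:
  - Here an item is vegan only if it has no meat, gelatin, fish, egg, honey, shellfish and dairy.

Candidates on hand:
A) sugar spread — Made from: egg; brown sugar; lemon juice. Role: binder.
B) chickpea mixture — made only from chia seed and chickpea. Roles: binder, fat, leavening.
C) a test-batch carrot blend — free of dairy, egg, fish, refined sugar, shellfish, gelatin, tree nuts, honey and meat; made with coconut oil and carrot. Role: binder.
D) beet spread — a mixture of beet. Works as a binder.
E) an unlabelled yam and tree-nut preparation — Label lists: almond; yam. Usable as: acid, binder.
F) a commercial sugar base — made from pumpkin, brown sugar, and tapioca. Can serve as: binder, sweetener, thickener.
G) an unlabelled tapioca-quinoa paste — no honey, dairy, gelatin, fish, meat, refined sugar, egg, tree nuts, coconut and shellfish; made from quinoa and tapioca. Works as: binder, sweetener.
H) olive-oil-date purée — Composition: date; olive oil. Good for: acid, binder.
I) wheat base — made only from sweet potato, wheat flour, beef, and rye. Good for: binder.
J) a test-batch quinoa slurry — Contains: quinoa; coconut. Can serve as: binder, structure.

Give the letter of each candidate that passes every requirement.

A: has egg, so not vegan; has brown sugar, so not no-added-sugar — reject
B: only chia seed and chickpea; none excluded — keep
C: has coconut oil, so not coconut-free — no
D: all constraints satisfied — OK
E: has almond, so not tree-nut-free — reject
F: has brown sugar, so not no-added-sugar — no
G: works as a binder, no tree nuts, vegan — OK
H: only olive oil and date; none excluded — OK
I: has beef, so not vegan — reject
J: has coconut, so not coconut-free — out

B, D, G, H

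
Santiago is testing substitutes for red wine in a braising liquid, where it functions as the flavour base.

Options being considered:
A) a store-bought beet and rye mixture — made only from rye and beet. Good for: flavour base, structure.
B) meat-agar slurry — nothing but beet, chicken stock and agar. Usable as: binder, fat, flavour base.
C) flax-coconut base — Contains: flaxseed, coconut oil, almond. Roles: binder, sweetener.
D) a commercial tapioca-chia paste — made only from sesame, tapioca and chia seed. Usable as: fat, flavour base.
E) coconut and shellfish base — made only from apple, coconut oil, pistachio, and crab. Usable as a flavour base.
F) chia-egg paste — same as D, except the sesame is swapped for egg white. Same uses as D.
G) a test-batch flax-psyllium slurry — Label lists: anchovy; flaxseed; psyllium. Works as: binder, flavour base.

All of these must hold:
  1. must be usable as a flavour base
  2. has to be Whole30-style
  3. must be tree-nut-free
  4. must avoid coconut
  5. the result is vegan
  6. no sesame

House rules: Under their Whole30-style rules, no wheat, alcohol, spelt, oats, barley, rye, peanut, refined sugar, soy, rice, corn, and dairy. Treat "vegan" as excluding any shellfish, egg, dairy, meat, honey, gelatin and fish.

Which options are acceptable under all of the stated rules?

none

A: has rye, so not Whole30-style — out
B: has chicken stock, so not vegan — reject
C: not usable as a flavour base; has almond, so not tree-nut-free (and 1 more) — out
D: has sesame, so not sesame-free — reject
E: has crab, so not vegan; has pistachio, so not tree-nut-free (and 1 more) — no
F: has egg white, so not vegan — no
G: has anchovy, so not vegan — out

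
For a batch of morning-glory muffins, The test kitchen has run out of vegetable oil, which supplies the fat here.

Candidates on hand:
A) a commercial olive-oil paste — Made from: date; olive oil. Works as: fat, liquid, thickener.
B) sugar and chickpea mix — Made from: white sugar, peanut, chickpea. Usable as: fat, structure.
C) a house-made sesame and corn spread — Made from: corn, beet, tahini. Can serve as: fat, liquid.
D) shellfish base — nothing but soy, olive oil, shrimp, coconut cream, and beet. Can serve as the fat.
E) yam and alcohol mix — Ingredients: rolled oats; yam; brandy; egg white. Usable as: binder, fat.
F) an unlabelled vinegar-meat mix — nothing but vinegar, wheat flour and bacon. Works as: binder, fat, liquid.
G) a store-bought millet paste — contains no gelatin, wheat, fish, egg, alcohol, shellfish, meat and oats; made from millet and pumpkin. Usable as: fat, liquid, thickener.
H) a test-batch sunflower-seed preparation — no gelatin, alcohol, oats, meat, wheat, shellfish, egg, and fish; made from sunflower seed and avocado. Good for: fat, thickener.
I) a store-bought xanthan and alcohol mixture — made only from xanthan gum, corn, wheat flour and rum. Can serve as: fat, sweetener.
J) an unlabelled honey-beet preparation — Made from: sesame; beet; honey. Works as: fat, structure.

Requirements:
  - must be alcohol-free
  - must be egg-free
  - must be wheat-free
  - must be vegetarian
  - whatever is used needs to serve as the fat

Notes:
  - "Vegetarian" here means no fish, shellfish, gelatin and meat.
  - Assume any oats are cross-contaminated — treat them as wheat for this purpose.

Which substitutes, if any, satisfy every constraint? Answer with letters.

A, B, C, G, H, J

A: only date and olive oil; none excluded — valid
B: only peanut, white sugar, and chickpea; none excluded — valid
C: only corn, tahini and beet; none excluded — valid
D: has shrimp, so not vegetarian — out
E: has egg white, so not egg-free; has rolled oats, so not wheat-free (and 1 more) — reject
F: has bacon, so not vegetarian; has wheat flour, so not wheat-free — out
G: works as a fat, wheat-free, no egg — OK
H: works as a fat, vegetarian, no egg — OK
I: has wheat flour, so not wheat-free; has rum, so not alcohol-free — no
J: no egg, no alcohol — OK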